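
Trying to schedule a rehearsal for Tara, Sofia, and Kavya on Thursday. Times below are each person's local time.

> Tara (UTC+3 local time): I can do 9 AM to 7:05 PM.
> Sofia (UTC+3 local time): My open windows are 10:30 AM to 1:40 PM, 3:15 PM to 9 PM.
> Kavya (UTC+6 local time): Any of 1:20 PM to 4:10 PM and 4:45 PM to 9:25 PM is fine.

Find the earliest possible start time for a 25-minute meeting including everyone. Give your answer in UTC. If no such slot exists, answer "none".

Tara in UTC: 06:00-16:05 (subtract 3h to convert from UTC+3).
Sofia in UTC: 07:30-10:40, 12:15-18:00 (subtract 3h to convert from UTC+3).
Kavya in UTC: 07:20-10:10, 10:45-15:25 (subtract 6h to convert from UTC+6).
Tara ∩ Sofia: 07:30-10:40, 12:15-16:05.
Tara ∩ Sofia ∩ Kavya: 07:30-10:10, 12:15-15:25.
The first common window of at least 25 minutes is 07:30-10:10, so the earliest start is 07:30.

07:30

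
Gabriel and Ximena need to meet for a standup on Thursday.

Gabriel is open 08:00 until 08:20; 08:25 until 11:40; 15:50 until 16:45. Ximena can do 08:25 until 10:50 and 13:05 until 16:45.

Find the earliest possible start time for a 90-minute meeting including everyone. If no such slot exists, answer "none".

Gabriel ∩ Ximena: 08:25-10:50, 15:50-16:45.
The first common window of at least 90 minutes is 08:25-10:50, so the earliest start is 08:25.

08:25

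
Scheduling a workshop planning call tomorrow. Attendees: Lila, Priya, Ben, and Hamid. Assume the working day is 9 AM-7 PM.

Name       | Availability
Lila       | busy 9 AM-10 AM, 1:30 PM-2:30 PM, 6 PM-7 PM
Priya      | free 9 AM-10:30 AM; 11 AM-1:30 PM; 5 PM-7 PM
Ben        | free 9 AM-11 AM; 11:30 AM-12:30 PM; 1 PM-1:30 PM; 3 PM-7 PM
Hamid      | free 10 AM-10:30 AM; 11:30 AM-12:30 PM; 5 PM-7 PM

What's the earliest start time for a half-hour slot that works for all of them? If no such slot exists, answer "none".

Lila free: 10:00-13:30, 14:30-18:00 (invert busy blocks within the working day).
Priya free: 09:00-10:30, 11:00-13:30, 17:00-19:00.
Ben free: 09:00-11:00, 11:30-12:30, 13:00-13:30, 15:00-19:00.
Hamid free: 10:00-10:30, 11:30-12:30, 17:00-19:00.
Lila ∩ Priya: 10:00-10:30, 11:00-13:30, 17:00-18:00.
Lila ∩ Priya ∩ Ben: 10:00-10:30, 11:30-12:30, 13:00-13:30, 17:00-18:00.
Lila ∩ Priya ∩ Ben ∩ Hamid: 10:00-10:30, 11:30-12:30, 17:00-18:00.
The first common window of at least 30 minutes is 10:00-10:30, so the earliest start is 10:00.

10:00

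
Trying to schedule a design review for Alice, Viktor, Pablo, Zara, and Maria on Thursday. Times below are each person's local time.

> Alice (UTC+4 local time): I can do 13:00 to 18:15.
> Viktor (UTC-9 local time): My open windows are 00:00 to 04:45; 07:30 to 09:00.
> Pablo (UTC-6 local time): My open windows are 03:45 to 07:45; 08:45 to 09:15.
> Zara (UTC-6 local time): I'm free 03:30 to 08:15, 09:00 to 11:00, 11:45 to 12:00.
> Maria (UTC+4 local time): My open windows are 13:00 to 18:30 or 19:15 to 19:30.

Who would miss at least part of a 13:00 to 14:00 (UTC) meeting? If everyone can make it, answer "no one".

Alice in UTC: 09:00-14:15 (subtract 4h to convert from UTC+4).
Viktor in UTC: 09:00-13:45, 16:30-18:00 (add 9h to convert from UTC-9).
Pablo in UTC: 09:45-13:45, 14:45-15:15 (add 6h to convert from UTC-6).
Zara in UTC: 09:30-14:15, 15:00-17:00, 17:45-18:00 (add 6h to convert from UTC-6).
Maria in UTC: 09:00-14:30, 15:15-15:30 (subtract 4h to convert from UTC+4).
Alice: free for 13:00-14:00. Viktor: not fully free for 13:00-14:00. Pablo: not fully free for 13:00-14:00. Zara: free for 13:00-14:00. Maria: free for 13:00-14:00.

Pablo, Viktor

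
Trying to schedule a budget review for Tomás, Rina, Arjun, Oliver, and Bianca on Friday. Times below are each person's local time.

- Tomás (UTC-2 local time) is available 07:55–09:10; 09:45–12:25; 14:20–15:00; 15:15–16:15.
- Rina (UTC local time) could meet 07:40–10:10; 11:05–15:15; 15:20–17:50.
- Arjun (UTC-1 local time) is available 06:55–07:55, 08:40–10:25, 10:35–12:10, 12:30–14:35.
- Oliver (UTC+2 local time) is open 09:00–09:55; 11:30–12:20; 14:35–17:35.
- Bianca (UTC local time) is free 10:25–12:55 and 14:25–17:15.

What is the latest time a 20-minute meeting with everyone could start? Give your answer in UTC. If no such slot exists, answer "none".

Tomás in UTC: 09:55-11:10, 11:45-14:25, 16:20-17:00, 17:15-18:15 (add 2h to convert from UTC-2).
Rina in UTC: 07:40-10:10, 11:05-15:15, 15:20-17:50.
Arjun in UTC: 07:55-08:55, 09:40-11:25, 11:35-13:10, 13:30-15:35 (add 1h to convert from UTC-1).
Oliver in UTC: 07:00-07:55, 09:30-10:20, 12:35-15:35 (subtract 2h to convert from UTC+2).
Bianca in UTC: 10:25-12:55, 14:25-17:15.
Tomás ∩ Rina: 09:55-10:10, 11:05-11:10, 11:45-14:25, 16:20-17:00, 17:15-17:50.
Tomás ∩ Rina ∩ Arjun: 09:55-10:10, 11:05-11:10, 11:45-13:10, 13:30-14:25.
Tomás ∩ Rina ∩ Arjun ∩ Oliver: 09:55-10:10, 12:35-13:10, 13:30-14:25.
Tomás ∩ Rina ∩ Arjun ∩ Oliver ∩ Bianca: 12:35-12:55.
The last common window of at least 20 minutes is 12:35-12:55; a 20-minute meeting can start as late as 12:35 and still end by 12:55.

12:35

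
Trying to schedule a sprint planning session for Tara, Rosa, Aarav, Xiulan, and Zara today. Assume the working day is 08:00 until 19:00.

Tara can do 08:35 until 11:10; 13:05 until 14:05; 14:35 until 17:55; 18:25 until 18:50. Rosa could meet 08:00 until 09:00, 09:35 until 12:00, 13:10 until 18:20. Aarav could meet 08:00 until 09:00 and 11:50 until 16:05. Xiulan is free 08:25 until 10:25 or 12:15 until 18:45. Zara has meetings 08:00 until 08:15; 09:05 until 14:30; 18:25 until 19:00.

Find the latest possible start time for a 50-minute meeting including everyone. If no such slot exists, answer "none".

15:15

Tara free: 08:35-11:10, 13:05-14:05, 14:35-17:55, 18:25-18:50.
Rosa free: 08:00-09:00, 09:35-12:00, 13:10-18:20.
Aarav free: 08:00-09:00, 11:50-16:05.
Xiulan free: 08:25-10:25, 12:15-18:45.
Zara free: 08:15-09:05, 14:30-18:25 (invert busy blocks within the working day).
Tara ∩ Rosa: 08:35-09:00, 09:35-11:10, 13:10-14:05, 14:35-17:55.
Tara ∩ Rosa ∩ Aarav: 08:35-09:00, 13:10-14:05, 14:35-16:05.
Tara ∩ Rosa ∩ Aarav ∩ Xiulan: 08:35-09:00, 13:10-14:05, 14:35-16:05.
Tara ∩ Rosa ∩ Aarav ∩ Xiulan ∩ Zara: 08:35-09:00, 14:35-16:05.
The last common window of at least 50 minutes is 14:35-16:05; a 50-minute meeting can start as late as 15:15 and still end by 16:05.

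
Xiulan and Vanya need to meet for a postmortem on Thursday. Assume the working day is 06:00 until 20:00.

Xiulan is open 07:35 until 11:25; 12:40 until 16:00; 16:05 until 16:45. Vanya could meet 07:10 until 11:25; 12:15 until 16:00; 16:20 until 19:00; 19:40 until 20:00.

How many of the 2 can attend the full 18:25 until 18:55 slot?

1

Vanya can make the full 18:25-18:55 slot — that's 1.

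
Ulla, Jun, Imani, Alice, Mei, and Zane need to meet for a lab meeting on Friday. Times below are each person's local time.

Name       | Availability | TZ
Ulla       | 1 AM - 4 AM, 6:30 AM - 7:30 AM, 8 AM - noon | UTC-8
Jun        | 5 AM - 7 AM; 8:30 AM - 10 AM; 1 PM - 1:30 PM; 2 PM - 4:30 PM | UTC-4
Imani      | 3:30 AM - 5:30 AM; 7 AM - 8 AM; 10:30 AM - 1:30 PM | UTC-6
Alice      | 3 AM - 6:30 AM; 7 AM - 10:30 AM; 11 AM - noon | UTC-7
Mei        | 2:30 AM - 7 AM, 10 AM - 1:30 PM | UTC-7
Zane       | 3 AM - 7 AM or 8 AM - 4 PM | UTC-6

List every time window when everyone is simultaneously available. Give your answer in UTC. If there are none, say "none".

10:00-11:00, 17:00-17:30, 18:00-19:00

Ulla in UTC: 09:00-12:00, 14:30-15:30, 16:00-20:00 (add 8h to convert from UTC-8).
Jun in UTC: 09:00-11:00, 12:30-14:00, 17:00-17:30, 18:00-20:30 (add 4h to convert from UTC-4).
Imani in UTC: 09:30-11:30, 13:00-14:00, 16:30-19:30 (add 6h to convert from UTC-6).
Alice in UTC: 10:00-13:30, 14:00-17:30, 18:00-19:00 (add 7h to convert from UTC-7).
Mei in UTC: 09:30-14:00, 17:00-20:30 (add 7h to convert from UTC-7).
Zane in UTC: 09:00-13:00, 14:00-22:00 (add 6h to convert from UTC-6).
Ulla ∩ Jun: 09:00-11:00, 17:00-17:30, 18:00-20:00.
Ulla ∩ Jun ∩ Imani: 09:30-11:00, 17:00-17:30, 18:00-19:30.
Ulla ∩ Jun ∩ Imani ∩ Alice: 10:00-11:00, 17:00-17:30, 18:00-19:00.
Ulla ∩ Jun ∩ Imani ∩ Alice ∩ Mei: 10:00-11:00, 17:00-17:30, 18:00-19:00.
Ulla ∩ Jun ∩ Imani ∩ Alice ∩ Mei ∩ Zane: 10:00-11:00, 17:00-17:30, 18:00-19:00.
So the common availability across everyone is 10:00-11:00, 17:00-17:30, 18:00-19:00.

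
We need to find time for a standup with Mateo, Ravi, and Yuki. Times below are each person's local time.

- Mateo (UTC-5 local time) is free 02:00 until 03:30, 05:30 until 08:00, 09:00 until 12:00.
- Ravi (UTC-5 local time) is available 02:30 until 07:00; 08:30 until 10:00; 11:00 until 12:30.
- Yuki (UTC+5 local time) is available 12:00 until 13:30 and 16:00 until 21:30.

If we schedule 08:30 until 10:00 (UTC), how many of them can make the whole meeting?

Mateo in UTC: 07:00-08:30, 10:30-13:00, 14:00-17:00 (add 5h to convert from UTC-5).
Ravi in UTC: 07:30-12:00, 13:30-15:00, 16:00-17:30 (add 5h to convert from UTC-5).
Yuki in UTC: 07:00-08:30, 11:00-16:30 (subtract 5h to convert from UTC+5).
Ravi can make the full 08:30-10:00 slot — that's 1.

1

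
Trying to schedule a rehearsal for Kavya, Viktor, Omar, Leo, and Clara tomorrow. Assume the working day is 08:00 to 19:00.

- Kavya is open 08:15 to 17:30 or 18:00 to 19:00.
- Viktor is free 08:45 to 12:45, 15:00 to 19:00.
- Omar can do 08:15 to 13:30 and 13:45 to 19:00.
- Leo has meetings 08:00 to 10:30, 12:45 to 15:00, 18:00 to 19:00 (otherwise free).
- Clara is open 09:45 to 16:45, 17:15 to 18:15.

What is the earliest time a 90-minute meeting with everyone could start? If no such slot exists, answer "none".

Kavya free: 08:15-17:30, 18:00-19:00.
Viktor free: 08:45-12:45, 15:00-19:00.
Omar free: 08:15-13:30, 13:45-19:00.
Leo free: 10:30-12:45, 15:00-18:00 (invert busy blocks within the working day).
Clara free: 09:45-16:45, 17:15-18:15.
Kavya ∩ Viktor: 08:45-12:45, 15:00-17:30, 18:00-19:00.
Kavya ∩ Viktor ∩ Omar: 08:45-12:45, 15:00-17:30, 18:00-19:00.
Kavya ∩ Viktor ∩ Omar ∩ Leo: 10:30-12:45, 15:00-17:30.
Kavya ∩ Viktor ∩ Omar ∩ Leo ∩ Clara: 10:30-12:45, 15:00-16:45, 17:15-17:30.
The first common window of at least 90 minutes is 10:30-12:45, so the earliest start is 10:30.

10:30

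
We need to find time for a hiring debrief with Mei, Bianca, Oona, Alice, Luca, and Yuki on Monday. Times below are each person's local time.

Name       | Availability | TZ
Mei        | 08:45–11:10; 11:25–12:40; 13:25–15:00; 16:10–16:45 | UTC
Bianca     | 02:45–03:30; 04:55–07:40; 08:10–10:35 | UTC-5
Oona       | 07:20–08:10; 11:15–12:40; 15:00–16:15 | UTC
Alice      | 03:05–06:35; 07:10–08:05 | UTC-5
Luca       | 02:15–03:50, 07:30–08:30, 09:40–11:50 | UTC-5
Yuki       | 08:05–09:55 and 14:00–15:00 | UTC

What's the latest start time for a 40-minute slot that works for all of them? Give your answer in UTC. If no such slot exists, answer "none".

Mei in UTC: 08:45-11:10, 11:25-12:40, 13:25-15:00, 16:10-16:45.
Bianca in UTC: 07:45-08:30, 09:55-12:40, 13:10-15:35 (add 5h to convert from UTC-5).
Oona in UTC: 07:20-08:10, 11:15-12:40, 15:00-16:15.
Alice in UTC: 08:05-11:35, 12:10-13:05 (add 5h to convert from UTC-5).
Luca in UTC: 07:15-08:50, 12:30-13:30, 14:40-16:50 (add 5h to convert from UTC-5).
Yuki in UTC: 08:05-09:55, 14:00-15:00.
Mei ∩ Bianca: 09:55-11:10, 11:25-12:40, 13:25-15:00.
Mei ∩ Bianca ∩ Oona: 11:25-12:40.
Mei ∩ Bianca ∩ Oona ∩ Alice: 11:25-11:35, 12:10-12:40.
Mei ∩ Bianca ∩ Oona ∩ Alice ∩ Luca: 12:30-12:40.
Mei ∩ Bianca ∩ Oona ∩ Alice ∩ Luca ∩ Yuki: ∅.
There is no time when everyone is free.
No common window is at least 40 minutes long.

none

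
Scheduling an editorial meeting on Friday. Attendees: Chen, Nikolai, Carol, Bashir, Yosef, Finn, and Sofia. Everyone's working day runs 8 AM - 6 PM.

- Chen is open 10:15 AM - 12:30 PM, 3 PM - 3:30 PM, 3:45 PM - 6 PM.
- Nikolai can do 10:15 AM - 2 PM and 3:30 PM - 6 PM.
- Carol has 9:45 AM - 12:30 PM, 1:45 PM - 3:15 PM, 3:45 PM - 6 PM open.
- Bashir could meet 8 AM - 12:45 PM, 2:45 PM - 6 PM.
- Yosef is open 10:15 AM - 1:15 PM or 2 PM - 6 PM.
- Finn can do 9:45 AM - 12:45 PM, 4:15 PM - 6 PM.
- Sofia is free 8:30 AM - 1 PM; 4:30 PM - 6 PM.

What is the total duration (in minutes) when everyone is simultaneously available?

225

Chen ∩ Nikolai: 10:15-12:30, 15:45-18:00.
Chen ∩ Nikolai ∩ Carol: 10:15-12:30, 15:45-18:00.
Chen ∩ Nikolai ∩ Carol ∩ Bashir: 10:15-12:30, 15:45-18:00.
Chen ∩ Nikolai ∩ Carol ∩ Bashir ∩ Yosef: 10:15-12:30, 15:45-18:00.
Chen ∩ Nikolai ∩ Carol ∩ Bashir ∩ Yosef ∩ Finn: 10:15-12:30, 16:15-18:00.
Chen ∩ Nikolai ∩ Carol ∩ Bashir ∩ Yosef ∩ Finn ∩ Sofia: 10:15-12:30, 16:30-18:00.
So the common availability across everyone is 10:15-12:30, 16:30-18:00.
Summing the common windows: 135 + 90 = 225 minutes.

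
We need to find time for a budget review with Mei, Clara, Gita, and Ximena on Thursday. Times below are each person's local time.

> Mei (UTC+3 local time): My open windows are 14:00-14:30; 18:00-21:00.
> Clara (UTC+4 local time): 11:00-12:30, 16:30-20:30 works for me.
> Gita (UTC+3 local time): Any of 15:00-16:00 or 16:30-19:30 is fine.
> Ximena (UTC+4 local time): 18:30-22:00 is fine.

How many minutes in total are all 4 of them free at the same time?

Mei in UTC: 11:00-11:30, 15:00-18:00 (subtract 3h to convert from UTC+3).
Clara in UTC: 07:00-08:30, 12:30-16:30 (subtract 4h to convert from UTC+4).
Gita in UTC: 12:00-13:00, 13:30-16:30 (subtract 3h to convert from UTC+3).
Ximena in UTC: 14:30-18:00 (subtract 4h to convert from UTC+4).
Mei ∩ Clara: 15:00-16:30.
Mei ∩ Clara ∩ Gita: 15:00-16:30.
Mei ∩ Clara ∩ Gita ∩ Ximena: 15:00-16:30.
That's a single block of 90 minutes.

90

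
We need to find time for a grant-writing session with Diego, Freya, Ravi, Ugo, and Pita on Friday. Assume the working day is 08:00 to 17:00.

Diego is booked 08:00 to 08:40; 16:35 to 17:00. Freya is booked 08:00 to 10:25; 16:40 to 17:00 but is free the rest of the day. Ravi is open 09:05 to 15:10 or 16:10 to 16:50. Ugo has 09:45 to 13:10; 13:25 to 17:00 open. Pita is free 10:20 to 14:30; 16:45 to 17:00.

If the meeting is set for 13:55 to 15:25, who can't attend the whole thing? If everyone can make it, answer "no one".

Diego free: 08:40-16:35 (invert busy blocks within the working day).
Freya free: 10:25-16:40 (invert busy blocks within the working day).
Ravi free: 09:05-15:10, 16:10-16:50.
Ugo free: 09:45-13:10, 13:25-17:00.
Pita free: 10:20-14:30, 16:45-17:00.
Diego: free for 13:55-15:25. Freya: free for 13:55-15:25. Ravi: not fully free for 13:55-15:25. Ugo: free for 13:55-15:25. Pita: not fully free for 13:55-15:25.

Pita, Ravi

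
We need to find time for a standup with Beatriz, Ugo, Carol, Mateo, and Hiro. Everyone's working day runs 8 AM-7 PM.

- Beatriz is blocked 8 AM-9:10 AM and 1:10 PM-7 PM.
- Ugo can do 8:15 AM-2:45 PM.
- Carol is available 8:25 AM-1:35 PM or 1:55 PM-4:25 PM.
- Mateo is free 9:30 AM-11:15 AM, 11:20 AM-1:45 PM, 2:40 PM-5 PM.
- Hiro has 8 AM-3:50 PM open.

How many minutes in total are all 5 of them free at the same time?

215

Beatriz free: 09:10-13:10 (invert busy blocks within the working day).
Ugo free: 08:15-14:45.
Carol free: 08:25-13:35, 13:55-16:25.
Mateo free: 09:30-11:15, 11:20-13:45, 14:40-17:00.
Hiro free: 08:00-15:50.
Beatriz ∩ Ugo: 09:10-13:10.
Beatriz ∩ Ugo ∩ Carol: 09:10-13:10.
Beatriz ∩ Ugo ∩ Carol ∩ Mateo: 09:30-11:15, 11:20-13:10.
Beatriz ∩ Ugo ∩ Carol ∩ Mateo ∩ Hiro: 09:30-11:15, 11:20-13:10.
Summing the common windows: 105 + 110 = 215 minutes.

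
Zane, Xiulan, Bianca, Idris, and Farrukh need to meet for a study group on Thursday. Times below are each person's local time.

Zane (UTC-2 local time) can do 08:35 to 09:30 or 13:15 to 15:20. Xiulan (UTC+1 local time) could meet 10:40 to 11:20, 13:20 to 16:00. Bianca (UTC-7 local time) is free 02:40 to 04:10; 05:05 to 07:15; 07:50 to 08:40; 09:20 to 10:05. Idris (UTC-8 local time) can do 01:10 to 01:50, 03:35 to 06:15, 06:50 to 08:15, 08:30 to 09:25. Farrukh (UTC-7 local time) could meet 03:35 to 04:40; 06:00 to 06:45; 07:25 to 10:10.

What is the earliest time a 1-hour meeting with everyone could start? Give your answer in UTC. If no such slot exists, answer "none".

none

Zane in UTC: 10:35-11:30, 15:15-17:20 (add 2h to convert from UTC-2).
Xiulan in UTC: 09:40-10:20, 12:20-15:00 (subtract 1h to convert from UTC+1).
Bianca in UTC: 09:40-11:10, 12:05-14:15, 14:50-15:40, 16:20-17:05 (add 7h to convert from UTC-7).
Idris in UTC: 09:10-09:50, 11:35-14:15, 14:50-16:15, 16:30-17:25 (add 8h to convert from UTC-8).
Farrukh in UTC: 10:35-11:40, 13:00-13:45, 14:25-17:10 (add 7h to convert from UTC-7).
Zane ∩ Xiulan: ∅.
Zane ∩ Xiulan ∩ Bianca: ∅.
Zane ∩ Xiulan ∩ Bianca ∩ Idris: ∅.
Zane ∩ Xiulan ∩ Bianca ∩ Idris ∩ Farrukh: ∅.
There is no time when everyone is free.
No common window is at least 60 minutes long.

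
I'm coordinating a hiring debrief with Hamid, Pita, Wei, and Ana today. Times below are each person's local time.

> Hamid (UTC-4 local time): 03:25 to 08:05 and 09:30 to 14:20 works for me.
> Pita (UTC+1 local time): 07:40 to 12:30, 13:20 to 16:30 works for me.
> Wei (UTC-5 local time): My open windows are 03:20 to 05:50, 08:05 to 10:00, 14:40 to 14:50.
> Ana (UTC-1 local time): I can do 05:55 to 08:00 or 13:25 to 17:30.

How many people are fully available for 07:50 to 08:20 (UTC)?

3

Hamid in UTC: 07:25-12:05, 13:30-18:20 (add 4h to convert from UTC-4).
Pita in UTC: 06:40-11:30, 12:20-15:30 (subtract 1h to convert from UTC+1).
Wei in UTC: 08:20-10:50, 13:05-15:00, 19:40-19:50 (add 5h to convert from UTC-5).
Ana in UTC: 06:55-09:00, 14:25-18:30 (add 1h to convert from UTC-1).
Hamid, Pita, and Ana can make the full 07:50-08:20 slot — that's 3.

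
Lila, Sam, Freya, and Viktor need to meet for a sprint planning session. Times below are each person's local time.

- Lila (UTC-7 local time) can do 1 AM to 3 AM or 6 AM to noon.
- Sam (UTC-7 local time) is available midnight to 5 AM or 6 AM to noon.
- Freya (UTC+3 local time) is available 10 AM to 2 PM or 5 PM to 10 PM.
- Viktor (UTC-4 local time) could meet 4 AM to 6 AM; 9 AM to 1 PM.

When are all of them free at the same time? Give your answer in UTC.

08:00-10:00, 14:00-17:00

Lila in UTC: 08:00-10:00, 13:00-19:00 (add 7h to convert from UTC-7).
Sam in UTC: 07:00-12:00, 13:00-19:00 (add 7h to convert from UTC-7).
Freya in UTC: 07:00-11:00, 14:00-19:00 (subtract 3h to convert from UTC+3).
Viktor in UTC: 08:00-10:00, 13:00-17:00 (add 4h to convert from UTC-4).
Lila ∩ Sam: 08:00-10:00, 13:00-19:00.
Lila ∩ Sam ∩ Freya: 08:00-10:00, 14:00-19:00.
Lila ∩ Sam ∩ Freya ∩ Viktor: 08:00-10:00, 14:00-17:00.
Those are the intersection windows.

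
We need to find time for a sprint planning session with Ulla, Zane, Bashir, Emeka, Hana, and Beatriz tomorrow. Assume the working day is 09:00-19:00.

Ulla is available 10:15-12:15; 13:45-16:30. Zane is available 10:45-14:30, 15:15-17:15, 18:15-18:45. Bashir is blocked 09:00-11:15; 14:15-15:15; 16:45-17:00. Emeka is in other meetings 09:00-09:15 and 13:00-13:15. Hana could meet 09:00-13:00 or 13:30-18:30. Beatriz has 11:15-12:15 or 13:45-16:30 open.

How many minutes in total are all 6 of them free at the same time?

165

Ulla free: 10:15-12:15, 13:45-16:30.
Zane free: 10:45-14:30, 15:15-17:15, 18:15-18:45.
Bashir free: 11:15-14:15, 15:15-16:45, 17:00-19:00 (invert busy blocks within the working day).
Emeka free: 09:15-13:00, 13:15-19:00 (invert busy blocks within the working day).
Hana free: 09:00-13:00, 13:30-18:30.
Beatriz free: 11:15-12:15, 13:45-16:30.
Ulla ∩ Zane: 10:45-12:15, 13:45-14:30, 15:15-16:30.
Ulla ∩ Zane ∩ Bashir: 11:15-12:15, 13:45-14:15, 15:15-16:30.
Ulla ∩ Zane ∩ Bashir ∩ Emeka: 11:15-12:15, 13:45-14:15, 15:15-16:30.
Ulla ∩ Zane ∩ Bashir ∩ Emeka ∩ Hana: 11:15-12:15, 13:45-14:15, 15:15-16:30.
Ulla ∩ Zane ∩ Bashir ∩ Emeka ∩ Hana ∩ Beatriz: 11:15-12:15, 13:45-14:15, 15:15-16:30.
Summing the common windows: 60 + 30 + 75 = 165 minutes.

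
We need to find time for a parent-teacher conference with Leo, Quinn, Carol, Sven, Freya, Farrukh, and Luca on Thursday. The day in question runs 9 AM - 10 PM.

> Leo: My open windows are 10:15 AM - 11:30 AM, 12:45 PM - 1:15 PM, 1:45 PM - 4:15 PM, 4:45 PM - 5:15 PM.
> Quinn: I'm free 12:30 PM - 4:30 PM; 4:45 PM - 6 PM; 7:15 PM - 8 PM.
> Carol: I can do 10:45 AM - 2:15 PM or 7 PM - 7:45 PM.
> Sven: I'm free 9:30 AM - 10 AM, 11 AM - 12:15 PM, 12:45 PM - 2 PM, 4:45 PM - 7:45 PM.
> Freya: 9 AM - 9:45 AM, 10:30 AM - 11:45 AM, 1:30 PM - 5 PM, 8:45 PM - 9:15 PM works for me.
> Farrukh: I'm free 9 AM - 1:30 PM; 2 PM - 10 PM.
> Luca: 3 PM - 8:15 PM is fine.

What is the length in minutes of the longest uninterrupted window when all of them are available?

Leo ∩ Quinn: 12:45-13:15, 13:45-16:15, 16:45-17:15.
Leo ∩ Quinn ∩ Carol: 12:45-13:15, 13:45-14:15.
Leo ∩ Quinn ∩ Carol ∩ Sven: 12:45-13:15, 13:45-14:00.
Leo ∩ Quinn ∩ Carol ∩ Sven ∩ Freya: 13:45-14:00.
Leo ∩ Quinn ∩ Carol ∩ Sven ∩ Freya ∩ Farrukh: ∅.
Leo ∩ Quinn ∩ Carol ∩ Sven ∩ Freya ∩ Farrukh ∩ Luca: ∅.
There is no time when everyone is free.
No common window exists, so the longest block is 0 minutes.

0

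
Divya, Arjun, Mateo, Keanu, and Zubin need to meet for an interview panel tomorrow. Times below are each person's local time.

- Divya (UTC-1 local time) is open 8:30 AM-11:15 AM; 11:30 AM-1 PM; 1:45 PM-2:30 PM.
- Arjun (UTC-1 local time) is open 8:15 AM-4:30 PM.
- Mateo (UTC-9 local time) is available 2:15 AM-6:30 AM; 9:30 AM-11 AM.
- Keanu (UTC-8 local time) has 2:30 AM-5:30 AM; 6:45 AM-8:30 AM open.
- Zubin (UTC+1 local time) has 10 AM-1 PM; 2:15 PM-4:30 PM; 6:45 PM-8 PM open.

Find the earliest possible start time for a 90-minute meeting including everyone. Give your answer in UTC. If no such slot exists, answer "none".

Divya in UTC: 09:30-12:15, 12:30-14:00, 14:45-15:30 (add 1h to convert from UTC-1).
Arjun in UTC: 09:15-17:30 (add 1h to convert from UTC-1).
Mateo in UTC: 11:15-15:30, 18:30-20:00 (add 9h to convert from UTC-9).
Keanu in UTC: 10:30-13:30, 14:45-16:30 (add 8h to convert from UTC-8).
Zubin in UTC: 09:00-12:00, 13:15-15:30, 17:45-19:00 (subtract 1h to convert from UTC+1).
Divya ∩ Arjun: 09:30-12:15, 12:30-14:00, 14:45-15:30.
Divya ∩ Arjun ∩ Mateo: 11:15-12:15, 12:30-14:00, 14:45-15:30.
Divya ∩ Arjun ∩ Mateo ∩ Keanu: 11:15-12:15, 12:30-13:30, 14:45-15:30.
Divya ∩ Arjun ∩ Mateo ∩ Keanu ∩ Zubin: 11:15-12:00, 13:15-13:30, 14:45-15:30.
Those are the intersection windows.
No common window is at least 90 minutes long.

none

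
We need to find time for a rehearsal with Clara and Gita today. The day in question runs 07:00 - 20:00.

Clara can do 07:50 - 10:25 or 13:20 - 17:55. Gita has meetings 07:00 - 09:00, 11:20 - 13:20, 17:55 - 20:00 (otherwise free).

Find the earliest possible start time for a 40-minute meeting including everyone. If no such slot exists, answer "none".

Clara free: 07:50-10:25, 13:20-17:55.
Gita free: 09:00-11:20, 13:20-17:55 (invert busy blocks within the working day).
Clara ∩ Gita: 09:00-10:25, 13:20-17:55.
The first common window of at least 40 minutes is 09:00-10:25, so the earliest start is 09:00.

09:00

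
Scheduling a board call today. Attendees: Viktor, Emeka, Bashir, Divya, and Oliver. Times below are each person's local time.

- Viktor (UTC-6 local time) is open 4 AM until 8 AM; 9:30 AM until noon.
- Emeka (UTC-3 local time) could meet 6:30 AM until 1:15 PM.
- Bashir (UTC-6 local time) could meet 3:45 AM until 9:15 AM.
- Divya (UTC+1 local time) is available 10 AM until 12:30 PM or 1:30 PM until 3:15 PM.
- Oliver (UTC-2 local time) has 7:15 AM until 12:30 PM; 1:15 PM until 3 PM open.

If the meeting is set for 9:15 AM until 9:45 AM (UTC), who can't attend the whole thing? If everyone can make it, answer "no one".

Bashir, Emeka, Viktor

Viktor in UTC: 10:00-14:00, 15:30-18:00 (add 6h to convert from UTC-6).
Emeka in UTC: 09:30-16:15 (add 3h to convert from UTC-3).
Bashir in UTC: 09:45-15:15 (add 6h to convert from UTC-6).
Divya in UTC: 09:00-11:30, 12:30-14:15 (subtract 1h to convert from UTC+1).
Oliver in UTC: 09:15-14:30, 15:15-17:00 (add 2h to convert from UTC-2).
Viktor: not fully free for 09:15-09:45. Emeka: not fully free for 09:15-09:45. Bashir: not fully free for 09:15-09:45. Divya: free for 09:15-09:45. Oliver: free for 09:15-09:45.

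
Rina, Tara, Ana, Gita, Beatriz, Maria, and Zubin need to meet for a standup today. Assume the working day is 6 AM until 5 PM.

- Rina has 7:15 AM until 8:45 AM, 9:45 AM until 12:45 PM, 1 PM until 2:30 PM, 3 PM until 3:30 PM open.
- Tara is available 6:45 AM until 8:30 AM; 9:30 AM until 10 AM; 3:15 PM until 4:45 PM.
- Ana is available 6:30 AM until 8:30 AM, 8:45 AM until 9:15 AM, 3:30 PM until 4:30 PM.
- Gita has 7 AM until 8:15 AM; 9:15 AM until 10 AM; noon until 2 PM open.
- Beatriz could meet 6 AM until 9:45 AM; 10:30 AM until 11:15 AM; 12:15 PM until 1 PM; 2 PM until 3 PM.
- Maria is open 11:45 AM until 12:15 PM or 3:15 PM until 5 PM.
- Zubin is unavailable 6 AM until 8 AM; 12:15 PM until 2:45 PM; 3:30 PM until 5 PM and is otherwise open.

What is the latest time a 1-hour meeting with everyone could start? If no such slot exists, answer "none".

Rina free: 07:15-08:45, 09:45-12:45, 13:00-14:30, 15:00-15:30.
Tara free: 06:45-08:30, 09:30-10:00, 15:15-16:45.
Ana free: 06:30-08:30, 08:45-09:15, 15:30-16:30.
Gita free: 07:00-08:15, 09:15-10:00, 12:00-14:00.
Beatriz free: 06:00-09:45, 10:30-11:15, 12:15-13:00, 14:00-15:00.
Maria free: 11:45-12:15, 15:15-17:00.
Zubin free: 08:00-12:15, 14:45-15:30 (invert busy blocks within the working day).
Rina ∩ Tara: 07:15-08:30, 09:45-10:00, 15:15-15:30.
Rina ∩ Tara ∩ Ana: 07:15-08:30.
Rina ∩ Tara ∩ Ana ∩ Gita: 07:15-08:15.
Rina ∩ Tara ∩ Ana ∩ Gita ∩ Beatriz: 07:15-08:15.
Rina ∩ Tara ∩ Ana ∩ Gita ∩ Beatriz ∩ Maria: ∅.
Rina ∩ Tara ∩ Ana ∩ Gita ∩ Beatriz ∩ Maria ∩ Zubin: ∅.
There is no time when everyone is free.
No common window is at least 60 minutes long.

none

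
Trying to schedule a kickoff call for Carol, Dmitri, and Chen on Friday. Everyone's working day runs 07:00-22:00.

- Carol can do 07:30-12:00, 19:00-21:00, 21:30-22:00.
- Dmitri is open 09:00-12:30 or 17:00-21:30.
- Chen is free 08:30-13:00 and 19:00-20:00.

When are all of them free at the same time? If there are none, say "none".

09:00-12:00, 19:00-20:00

Carol ∩ Dmitri: 09:00-12:00, 19:00-21:00.
Carol ∩ Dmitri ∩ Chen: 09:00-12:00, 19:00-20:00.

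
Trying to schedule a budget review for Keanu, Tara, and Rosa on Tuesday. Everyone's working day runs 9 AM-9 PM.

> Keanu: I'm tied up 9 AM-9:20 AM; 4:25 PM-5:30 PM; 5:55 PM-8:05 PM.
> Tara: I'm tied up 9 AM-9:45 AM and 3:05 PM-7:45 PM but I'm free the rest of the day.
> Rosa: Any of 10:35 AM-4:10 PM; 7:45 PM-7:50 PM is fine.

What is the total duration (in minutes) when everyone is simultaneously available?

Keanu free: 09:20-16:25, 17:30-17:55, 20:05-21:00 (invert busy blocks within the working day).
Tara free: 09:45-15:05, 19:45-21:00 (invert busy blocks within the working day).
Rosa free: 10:35-16:10, 19:45-19:50.
Keanu ∩ Tara: 09:45-15:05, 20:05-21:00.
Keanu ∩ Tara ∩ Rosa: 10:35-15:05.
That's a single block of 270 minutes.

270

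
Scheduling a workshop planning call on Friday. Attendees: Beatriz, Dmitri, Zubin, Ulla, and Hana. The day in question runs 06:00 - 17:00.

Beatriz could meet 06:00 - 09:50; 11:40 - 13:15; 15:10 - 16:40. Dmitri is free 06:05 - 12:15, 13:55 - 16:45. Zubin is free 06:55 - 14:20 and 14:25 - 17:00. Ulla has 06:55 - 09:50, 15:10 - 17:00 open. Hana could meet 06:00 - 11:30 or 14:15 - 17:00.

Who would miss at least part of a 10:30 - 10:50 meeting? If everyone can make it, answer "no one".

Beatriz, Ulla

Beatriz: not fully free for 10:30-10:50. Dmitri: free for 10:30-10:50. Zubin: free for 10:30-10:50. Ulla: not fully free for 10:30-10:50. Hana: free for 10:30-10:50.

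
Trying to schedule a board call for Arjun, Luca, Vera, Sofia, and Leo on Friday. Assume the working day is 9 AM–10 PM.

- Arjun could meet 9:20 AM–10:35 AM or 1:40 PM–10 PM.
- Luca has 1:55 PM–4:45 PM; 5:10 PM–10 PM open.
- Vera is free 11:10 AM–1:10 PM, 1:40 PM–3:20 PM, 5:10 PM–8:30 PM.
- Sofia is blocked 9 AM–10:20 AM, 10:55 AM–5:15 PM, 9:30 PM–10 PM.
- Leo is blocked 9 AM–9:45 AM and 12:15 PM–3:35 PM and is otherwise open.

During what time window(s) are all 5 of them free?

Arjun free: 09:20-10:35, 13:40-22:00.
Luca free: 13:55-16:45, 17:10-22:00.
Vera free: 11:10-13:10, 13:40-15:20, 17:10-20:30.
Sofia free: 10:20-10:55, 17:15-21:30 (invert busy blocks within the working day).
Leo free: 09:45-12:15, 15:35-22:00 (invert busy blocks within the working day).
Arjun ∩ Luca: 13:55-16:45, 17:10-22:00.
Arjun ∩ Luca ∩ Vera: 13:55-15:20, 17:10-20:30.
Arjun ∩ Luca ∩ Vera ∩ Sofia: 17:15-20:30.
Arjun ∩ Luca ∩ Vera ∩ Sofia ∩ Leo: 17:15-20:30.
So the common availability across everyone is 17:15-20:30.

17:15-20:30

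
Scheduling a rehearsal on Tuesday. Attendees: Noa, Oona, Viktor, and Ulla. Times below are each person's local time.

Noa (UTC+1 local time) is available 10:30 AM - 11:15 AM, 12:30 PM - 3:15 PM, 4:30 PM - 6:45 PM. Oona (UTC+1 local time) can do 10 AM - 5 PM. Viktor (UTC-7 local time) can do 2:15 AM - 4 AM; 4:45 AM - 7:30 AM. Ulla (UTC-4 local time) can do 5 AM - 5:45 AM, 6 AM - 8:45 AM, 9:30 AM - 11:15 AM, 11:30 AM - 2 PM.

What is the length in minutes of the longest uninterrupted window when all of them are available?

60

Noa in UTC: 09:30-10:15, 11:30-14:15, 15:30-17:45 (subtract 1h to convert from UTC+1).
Oona in UTC: 09:00-16:00 (subtract 1h to convert from UTC+1).
Viktor in UTC: 09:15-11:00, 11:45-14:30 (add 7h to convert from UTC-7).
Ulla in UTC: 09:00-09:45, 10:00-12:45, 13:30-15:15, 15:30-18:00 (add 4h to convert from UTC-4).
Noa ∩ Oona: 09:30-10:15, 11:30-14:15, 15:30-16:00.
Noa ∩ Oona ∩ Viktor: 09:30-10:15, 11:45-14:15.
Noa ∩ Oona ∩ Viktor ∩ Ulla: 09:30-09:45, 10:00-10:15, 11:45-12:45, 13:30-14:15.
The longest is 11:45-12:45 at 60 minutes.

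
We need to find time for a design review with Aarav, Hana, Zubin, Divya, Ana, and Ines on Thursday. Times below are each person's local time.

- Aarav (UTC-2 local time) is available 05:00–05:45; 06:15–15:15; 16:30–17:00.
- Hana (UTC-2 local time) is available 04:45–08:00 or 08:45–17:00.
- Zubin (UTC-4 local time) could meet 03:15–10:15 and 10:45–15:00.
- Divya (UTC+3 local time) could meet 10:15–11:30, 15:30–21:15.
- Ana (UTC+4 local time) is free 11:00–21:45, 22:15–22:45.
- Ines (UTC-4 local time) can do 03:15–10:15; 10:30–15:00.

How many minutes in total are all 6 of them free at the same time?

Aarav in UTC: 07:00-07:45, 08:15-17:15, 18:30-19:00 (add 2h to convert from UTC-2).
Hana in UTC: 06:45-10:00, 10:45-19:00 (add 2h to convert from UTC-2).
Zubin in UTC: 07:15-14:15, 14:45-19:00 (add 4h to convert from UTC-4).
Divya in UTC: 07:15-08:30, 12:30-18:15 (subtract 3h to convert from UTC+3).
Ana in UTC: 07:00-17:45, 18:15-18:45 (subtract 4h to convert from UTC+4).
Ines in UTC: 07:15-14:15, 14:30-19:00 (add 4h to convert from UTC-4).
Aarav ∩ Hana: 07:00-07:45, 08:15-10:00, 10:45-17:15, 18:30-19:00.
Aarav ∩ Hana ∩ Zubin: 07:15-07:45, 08:15-10:00, 10:45-14:15, 14:45-17:15, 18:30-19:00.
Aarav ∩ Hana ∩ Zubin ∩ Divya: 07:15-07:45, 08:15-08:30, 12:30-14:15, 14:45-17:15.
Aarav ∩ Hana ∩ Zubin ∩ Divya ∩ Ana: 07:15-07:45, 08:15-08:30, 12:30-14:15, 14:45-17:15.
Aarav ∩ Hana ∩ Zubin ∩ Divya ∩ Ana ∩ Ines: 07:15-07:45, 08:15-08:30, 12:30-14:15, 14:45-17:15.
So the common availability across everyone is 07:15-07:45, 08:15-08:30, 12:30-14:15, 14:45-17:15.
Summing the common windows: 30 + 15 + 105 + 150 = 300 minutes.

300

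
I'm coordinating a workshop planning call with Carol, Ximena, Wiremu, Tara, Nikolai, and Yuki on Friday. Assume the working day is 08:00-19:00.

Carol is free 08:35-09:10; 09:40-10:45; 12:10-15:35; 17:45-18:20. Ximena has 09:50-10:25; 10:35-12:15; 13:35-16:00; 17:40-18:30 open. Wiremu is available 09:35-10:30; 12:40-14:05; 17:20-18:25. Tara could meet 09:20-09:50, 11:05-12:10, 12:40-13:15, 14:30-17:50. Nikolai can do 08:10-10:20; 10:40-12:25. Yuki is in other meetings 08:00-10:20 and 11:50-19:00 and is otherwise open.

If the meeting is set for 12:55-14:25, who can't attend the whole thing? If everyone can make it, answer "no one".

Nikolai, Tara, Wiremu, Ximena, Yuki

Carol free: 08:35-09:10, 09:40-10:45, 12:10-15:35, 17:45-18:20.
Ximena free: 09:50-10:25, 10:35-12:15, 13:35-16:00, 17:40-18:30.
Wiremu free: 09:35-10:30, 12:40-14:05, 17:20-18:25.
Tara free: 09:20-09:50, 11:05-12:10, 12:40-13:15, 14:30-17:50.
Nikolai free: 08:10-10:20, 10:40-12:25.
Yuki free: 10:20-11:50 (invert busy blocks within the working day).
Carol: free for 12:55-14:25. Ximena: not fully free for 12:55-14:25. Wiremu: not fully free for 12:55-14:25. Tara: not fully free for 12:55-14:25. Nikolai: not fully free for 12:55-14:25. Yuki: not fully free for 12:55-14:25.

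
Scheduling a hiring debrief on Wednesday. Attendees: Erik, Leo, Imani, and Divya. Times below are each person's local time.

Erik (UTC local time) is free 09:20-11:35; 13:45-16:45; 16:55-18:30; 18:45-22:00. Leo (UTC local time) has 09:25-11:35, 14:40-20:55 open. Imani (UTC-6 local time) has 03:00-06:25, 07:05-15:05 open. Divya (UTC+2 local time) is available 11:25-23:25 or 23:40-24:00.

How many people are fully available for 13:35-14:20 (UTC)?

2

Erik in UTC: 09:20-11:35, 13:45-16:45, 16:55-18:30, 18:45-22:00.
Leo in UTC: 09:25-11:35, 14:40-20:55.
Imani in UTC: 09:00-12:25, 13:05-21:05 (add 6h to convert from UTC-6).
Divya in UTC: 09:25-21:25, 21:40-22:00 (subtract 2h to convert from UTC+2).
Imani and Divya can make the full 13:35-14:20 slot — that's 2.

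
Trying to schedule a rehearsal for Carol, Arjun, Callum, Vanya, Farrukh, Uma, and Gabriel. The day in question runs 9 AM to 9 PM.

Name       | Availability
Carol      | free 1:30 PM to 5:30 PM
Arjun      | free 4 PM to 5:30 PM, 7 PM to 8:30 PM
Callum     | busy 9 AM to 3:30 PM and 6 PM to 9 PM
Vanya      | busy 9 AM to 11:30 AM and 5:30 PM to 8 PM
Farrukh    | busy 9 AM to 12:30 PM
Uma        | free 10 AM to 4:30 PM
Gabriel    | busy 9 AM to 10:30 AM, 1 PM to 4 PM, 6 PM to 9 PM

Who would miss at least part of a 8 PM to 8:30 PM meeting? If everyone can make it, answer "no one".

Carol free: 13:30-17:30.
Arjun free: 16:00-17:30, 19:00-20:30.
Callum free: 15:30-18:00 (invert busy blocks within the working day).
Vanya free: 11:30-17:30, 20:00-21:00 (invert busy blocks within the working day).
Farrukh free: 12:30-21:00 (invert busy blocks within the working day).
Uma free: 10:00-16:30.
Gabriel free: 10:30-13:00, 16:00-18:00 (invert busy blocks within the working day).
Carol: not fully free for 20:00-20:30. Arjun: free for 20:00-20:30. Callum: not fully free for 20:00-20:30. Vanya: free for 20:00-20:30. Farrukh: free for 20:00-20:30. Uma: not fully free for 20:00-20:30. Gabriel: not fully free for 20:00-20:30.

Callum, Carol, Gabriel, Uma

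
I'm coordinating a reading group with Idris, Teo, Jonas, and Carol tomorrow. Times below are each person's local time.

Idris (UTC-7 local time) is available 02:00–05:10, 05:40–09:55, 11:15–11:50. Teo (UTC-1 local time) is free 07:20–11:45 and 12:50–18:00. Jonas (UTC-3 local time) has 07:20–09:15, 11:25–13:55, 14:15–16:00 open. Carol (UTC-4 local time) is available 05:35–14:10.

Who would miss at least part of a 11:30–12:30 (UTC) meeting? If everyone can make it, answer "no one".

Idris, Jonas

Idris in UTC: 09:00-12:10, 12:40-16:55, 18:15-18:50 (add 7h to convert from UTC-7).
Teo in UTC: 08:20-12:45, 13:50-19:00 (add 1h to convert from UTC-1).
Jonas in UTC: 10:20-12:15, 14:25-16:55, 17:15-19:00 (add 3h to convert from UTC-3).
Carol in UTC: 09:35-18:10 (add 4h to convert from UTC-4).
Idris: not fully free for 11:30-12:30. Teo: free for 11:30-12:30. Jonas: not fully free for 11:30-12:30. Carol: free for 11:30-12:30.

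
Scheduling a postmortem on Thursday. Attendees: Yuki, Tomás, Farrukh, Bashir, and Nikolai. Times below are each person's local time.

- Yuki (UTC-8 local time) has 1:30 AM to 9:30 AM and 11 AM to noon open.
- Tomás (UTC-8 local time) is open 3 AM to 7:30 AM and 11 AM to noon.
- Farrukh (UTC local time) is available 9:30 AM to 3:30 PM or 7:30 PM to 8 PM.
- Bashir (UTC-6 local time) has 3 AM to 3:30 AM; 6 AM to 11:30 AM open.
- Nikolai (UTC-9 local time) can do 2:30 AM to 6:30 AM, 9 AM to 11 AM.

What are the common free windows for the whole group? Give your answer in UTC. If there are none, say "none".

12:00-15:30

Yuki in UTC: 09:30-17:30, 19:00-20:00 (add 8h to convert from UTC-8).
Tomás in UTC: 11:00-15:30, 19:00-20:00 (add 8h to convert from UTC-8).
Farrukh in UTC: 09:30-15:30, 19:30-20:00.
Bashir in UTC: 09:00-09:30, 12:00-17:30 (add 6h to convert from UTC-6).
Nikolai in UTC: 11:30-15:30, 18:00-20:00 (add 9h to convert from UTC-9).
Yuki ∩ Tomás: 11:00-15:30, 19:00-20:00.
Yuki ∩ Tomás ∩ Farrukh: 11:00-15:30, 19:30-20:00.
Yuki ∩ Tomás ∩ Farrukh ∩ Bashir: 12:00-15:30.
Yuki ∩ Tomás ∩ Farrukh ∩ Bashir ∩ Nikolai: 12:00-15:30.
So the common availability across everyone is 12:00-15:30.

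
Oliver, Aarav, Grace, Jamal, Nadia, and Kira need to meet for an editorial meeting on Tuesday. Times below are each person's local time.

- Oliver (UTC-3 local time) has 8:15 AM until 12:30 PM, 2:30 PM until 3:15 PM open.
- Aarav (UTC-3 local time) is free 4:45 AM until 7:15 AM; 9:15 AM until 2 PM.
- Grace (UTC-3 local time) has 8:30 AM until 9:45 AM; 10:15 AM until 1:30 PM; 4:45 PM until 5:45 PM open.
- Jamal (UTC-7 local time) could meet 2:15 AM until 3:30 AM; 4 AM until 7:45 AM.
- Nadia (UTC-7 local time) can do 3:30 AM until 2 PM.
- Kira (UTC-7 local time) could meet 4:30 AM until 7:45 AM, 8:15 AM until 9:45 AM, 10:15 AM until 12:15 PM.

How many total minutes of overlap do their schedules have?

120

Oliver in UTC: 11:15-15:30, 17:30-18:15 (add 3h to convert from UTC-3).
Aarav in UTC: 07:45-10:15, 12:15-17:00 (add 3h to convert from UTC-3).
Grace in UTC: 11:30-12:45, 13:15-16:30, 19:45-20:45 (add 3h to convert from UTC-3).
Jamal in UTC: 09:15-10:30, 11:00-14:45 (add 7h to convert from UTC-7).
Nadia in UTC: 10:30-21:00 (add 7h to convert from UTC-7).
Kira in UTC: 11:30-14:45, 15:15-16:45, 17:15-19:15 (add 7h to convert from UTC-7).
Oliver ∩ Aarav: 12:15-15:30.
Oliver ∩ Aarav ∩ Grace: 12:15-12:45, 13:15-15:30.
Oliver ∩ Aarav ∩ Grace ∩ Jamal: 12:15-12:45, 13:15-14:45.
Oliver ∩ Aarav ∩ Grace ∩ Jamal ∩ Nadia: 12:15-12:45, 13:15-14:45.
Oliver ∩ Aarav ∩ Grace ∩ Jamal ∩ Nadia ∩ Kira: 12:15-12:45, 13:15-14:45.
Summing the common windows: 30 + 90 = 120 minutes.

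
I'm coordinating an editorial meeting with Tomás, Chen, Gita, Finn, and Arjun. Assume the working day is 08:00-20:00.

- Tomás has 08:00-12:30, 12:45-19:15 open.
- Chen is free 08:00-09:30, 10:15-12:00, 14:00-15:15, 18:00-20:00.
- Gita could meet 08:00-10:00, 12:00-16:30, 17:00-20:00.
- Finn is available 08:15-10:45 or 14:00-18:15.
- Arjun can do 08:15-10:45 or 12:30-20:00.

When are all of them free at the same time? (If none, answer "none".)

08:15-09:30, 14:00-15:15, 18:00-18:15

Tomás ∩ Chen: 08:00-09:30, 10:15-12:00, 14:00-15:15, 18:00-19:15.
Tomás ∩ Chen ∩ Gita: 08:00-09:30, 14:00-15:15, 18:00-19:15.
Tomás ∩ Chen ∩ Gita ∩ Finn: 08:15-09:30, 14:00-15:15, 18:00-18:15.
Tomás ∩ Chen ∩ Gita ∩ Finn ∩ Arjun: 08:15-09:30, 14:00-15:15, 18:00-18:15.
Those are the intersection windows.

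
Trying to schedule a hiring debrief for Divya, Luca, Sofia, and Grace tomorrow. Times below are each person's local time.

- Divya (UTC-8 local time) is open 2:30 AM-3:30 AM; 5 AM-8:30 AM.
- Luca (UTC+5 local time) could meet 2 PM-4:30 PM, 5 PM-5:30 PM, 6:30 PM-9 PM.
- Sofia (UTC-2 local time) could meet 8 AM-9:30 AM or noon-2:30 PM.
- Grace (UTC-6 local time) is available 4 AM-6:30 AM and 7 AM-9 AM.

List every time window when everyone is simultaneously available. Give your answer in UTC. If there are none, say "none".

10:30-11:30, 14:00-15:00

Divya in UTC: 10:30-11:30, 13:00-16:30 (add 8h to convert from UTC-8).
Luca in UTC: 09:00-11:30, 12:00-12:30, 13:30-16:00 (subtract 5h to convert from UTC+5).
Sofia in UTC: 10:00-11:30, 14:00-16:30 (add 2h to convert from UTC-2).
Grace in UTC: 10:00-12:30, 13:00-15:00 (add 6h to convert from UTC-6).
Divya ∩ Luca: 10:30-11:30, 13:30-16:00.
Divya ∩ Luca ∩ Sofia: 10:30-11:30, 14:00-16:00.
Divya ∩ Luca ∩ Sofia ∩ Grace: 10:30-11:30, 14:00-15:00.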